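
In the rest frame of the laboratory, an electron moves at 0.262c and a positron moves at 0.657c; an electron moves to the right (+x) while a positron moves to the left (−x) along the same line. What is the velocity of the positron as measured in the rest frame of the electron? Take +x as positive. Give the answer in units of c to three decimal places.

-0.784c

β_A = 0.262, β_B = -0.657.
Transform to A's frame with the inverse velocity-addition law: u' = (u − v)/(1 − uv/c²), taking u = β_B and v = β_A.
u' = (-0.657 − 0.262) / (1 − (0.262)(-0.657)) = -0.9190/1.1721 = -0.7840.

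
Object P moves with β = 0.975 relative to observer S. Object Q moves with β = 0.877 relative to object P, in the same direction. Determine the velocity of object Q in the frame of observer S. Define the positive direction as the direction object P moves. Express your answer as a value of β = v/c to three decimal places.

With v = 0.975 and u' = 0.877 (in units of c),
u = (u' + v)/(1 + u'v/c²):
u = (0.877 + 0.975) / (1 + 0.877·0.975) = 1.8520/1.8551 = 0.9983

β = 0.998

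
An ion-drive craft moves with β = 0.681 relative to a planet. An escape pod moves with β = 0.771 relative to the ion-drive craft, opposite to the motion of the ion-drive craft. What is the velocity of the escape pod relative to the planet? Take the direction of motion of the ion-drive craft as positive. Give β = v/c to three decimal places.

With v = 0.681 and u' = -0.771 (in units of c),
u = (u' + v)/(1 + u'v/c²):
u = (-0.771 + 0.681) / (1 + (-0.771)·0.681) = -0.0900/0.4749 = -0.1895
(Galilean addition would give -0.090c.)

β = -0.189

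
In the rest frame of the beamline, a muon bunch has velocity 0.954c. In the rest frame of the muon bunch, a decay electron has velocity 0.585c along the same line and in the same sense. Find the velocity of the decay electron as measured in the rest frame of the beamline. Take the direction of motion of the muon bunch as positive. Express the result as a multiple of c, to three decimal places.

With v = 0.954 and u' = 0.585 (in units of c),
u = (u' + v)/(1 + u'v/c²):
u = (0.585 + 0.954) / (1 + 0.585·0.954) = 1.5390/1.5581 = 0.9877

0.988c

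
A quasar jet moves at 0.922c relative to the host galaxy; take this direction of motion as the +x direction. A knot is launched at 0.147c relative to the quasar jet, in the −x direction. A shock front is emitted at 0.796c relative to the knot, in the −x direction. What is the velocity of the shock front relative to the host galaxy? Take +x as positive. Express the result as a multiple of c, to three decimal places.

+0.351c

Apply u = (u' + v)/(1 + u'v/c²) successively, working outward toward the host galaxy.
Start: velocity of the quasar jet relative to the host galaxy = 0.9220c.
Compose with the knot (u' = -0.147 in the quasar jet frame): u_1 = (-0.147 + 0.922) / (1 + (-0.147)·0.922) = 0.7750/0.8645 = 0.8965.
Compose with the shock front (u' = -0.796 in the knot frame): u_2 = (-0.796 + 0.897) / (1 + (-0.796)·0.897) = 0.1005/0.2864 = 0.3510.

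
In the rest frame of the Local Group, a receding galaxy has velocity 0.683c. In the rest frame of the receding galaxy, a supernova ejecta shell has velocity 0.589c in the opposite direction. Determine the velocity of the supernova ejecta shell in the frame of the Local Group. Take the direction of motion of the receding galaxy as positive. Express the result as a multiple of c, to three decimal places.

With v = 0.683 and u' = -0.589 (in units of c),
u = (u' + v)/(1 + u'v/c²):
u = (-0.589 + 0.683) / (1 + (-0.589)·0.683) = 0.0940/0.5977 = 0.1573

+0.157c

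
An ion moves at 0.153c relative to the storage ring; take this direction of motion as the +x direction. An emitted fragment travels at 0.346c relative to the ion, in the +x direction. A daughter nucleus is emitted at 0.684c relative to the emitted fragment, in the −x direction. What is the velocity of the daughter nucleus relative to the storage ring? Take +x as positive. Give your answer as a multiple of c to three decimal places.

-0.311c

Apply u = (u' + v)/(1 + u'v/c²) successively, working outward toward the storage ring.
Start: velocity of the ion relative to the storage ring = 0.1530c.
Compose with the emitted fragment (u' = 0.346 in the ion frame): u_1 = (0.346 + 0.153) / (1 + 0.346·0.153) = 0.4990/1.0529 = 0.4739.
Compose with the daughter nucleus (u' = -0.684 in the emitted fragment frame): u_2 = (-0.684 + 0.474) / (1 + (-0.684)·0.474) = -0.2101/0.6758 = -0.3109.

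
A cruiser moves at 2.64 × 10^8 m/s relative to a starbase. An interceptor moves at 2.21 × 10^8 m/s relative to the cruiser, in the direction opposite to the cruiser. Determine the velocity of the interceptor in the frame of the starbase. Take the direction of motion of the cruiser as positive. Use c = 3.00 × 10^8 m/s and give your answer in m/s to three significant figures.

+1.22 × 10^8 m/s

In units of c (dividing by 3.00 × 10^8 m/s): v = 0.880, u' = -0.737.
u = (u' + v)/(1 + u'v/c²):
u = (-0.737 + 0.880) / (1 + (-0.737)·0.880) = 0.1433/0.3517 = 0.4075
(Galilean addition would give +0.143c.)
Converting back: u = 0.4075 × 3.00 × 10^8 m/s.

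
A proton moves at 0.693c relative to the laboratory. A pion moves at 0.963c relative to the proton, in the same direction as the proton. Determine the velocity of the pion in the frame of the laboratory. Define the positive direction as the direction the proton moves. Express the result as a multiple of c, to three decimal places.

With v = 0.693 and u' = 0.963 (in units of c),
u = (u' + v)/(1 + u'v/c²):
u = (0.963 + 0.693) / (1 + 0.963·0.693) = 1.6560/1.6674 = 0.9932

0.993c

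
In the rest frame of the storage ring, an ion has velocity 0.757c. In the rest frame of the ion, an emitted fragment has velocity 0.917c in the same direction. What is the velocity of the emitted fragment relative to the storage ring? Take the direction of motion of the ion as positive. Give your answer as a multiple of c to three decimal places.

With v = 0.757 and u' = 0.917 (in units of c),
u = (u' + v)/(1 + u'v/c²):
u = (0.917 + 0.757) / (1 + 0.917·0.757) = 1.6740/1.6942 = 0.9881

0.988c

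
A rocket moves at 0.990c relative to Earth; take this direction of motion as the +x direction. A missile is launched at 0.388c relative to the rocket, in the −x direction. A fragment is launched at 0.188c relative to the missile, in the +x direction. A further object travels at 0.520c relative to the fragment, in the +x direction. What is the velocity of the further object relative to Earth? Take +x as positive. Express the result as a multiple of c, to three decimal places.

Apply u = (u' + v)/(1 + u'v/c²) successively, working outward toward Earth.
Start: velocity of the rocket relative to Earth = 0.9900c.
Compose with the missile (u' = -0.388 in the rocket frame): u_1 = (-0.388 + 0.990) / (1 + (-0.388)·0.990) = 0.6020/0.6159 = 0.9775.
Compose with the fragment (u' = 0.188 in the missile frame): u_2 = (0.188 + 0.977) / (1 + 0.188·0.977) = 1.1655/1.1838 = 0.9845.
Compose with the further object (u' = 0.520 in the fragment frame): u_3 = (0.520 + 0.985) / (1 + 0.520·0.985) = 1.5045/1.5120 = 0.9951.

+0.995c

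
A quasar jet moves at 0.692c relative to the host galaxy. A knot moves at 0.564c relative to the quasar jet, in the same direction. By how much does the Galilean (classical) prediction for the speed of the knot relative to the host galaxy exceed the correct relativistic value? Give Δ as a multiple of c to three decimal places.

Δ = 0.353c

Galilean: u_cl = 0.564 + 0.692 = 1.2560.
Relativistic: u_rel = (0.564 + 0.692) / (1 + 0.564·0.692) = 1.2560/1.3903 = 0.9034.
Δ = 1.2560 − 0.9034 = 0.3526.
(The classical prediction exceeds c; the relativistic result does not.)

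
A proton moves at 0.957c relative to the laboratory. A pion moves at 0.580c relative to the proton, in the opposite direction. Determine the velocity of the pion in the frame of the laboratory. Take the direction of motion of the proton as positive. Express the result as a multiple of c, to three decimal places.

+0.847c

With v = 0.957 and u' = -0.580 (in units of c),
u = (u' + v)/(1 + u'v/c²):
u = (-0.580 + 0.957) / (1 + (-0.580)·0.957) = 0.3770/0.4449 = 0.8473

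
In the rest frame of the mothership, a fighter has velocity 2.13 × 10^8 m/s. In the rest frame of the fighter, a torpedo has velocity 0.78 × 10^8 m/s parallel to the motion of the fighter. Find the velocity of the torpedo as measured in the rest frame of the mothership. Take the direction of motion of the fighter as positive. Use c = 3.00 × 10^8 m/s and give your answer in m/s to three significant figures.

In units of c (dividing by 3.00 × 10^8 m/s): v = 0.710, u' = 0.260.
u = (u' + v)/(1 + u'v/c²):
u = (0.260 + 0.710) / (1 + 0.260·0.710) = 0.9700/1.1846 = 0.8188
Converting back: u = 0.8188 × 3.00 × 10^8 m/s.

2.46 × 10^8 m/s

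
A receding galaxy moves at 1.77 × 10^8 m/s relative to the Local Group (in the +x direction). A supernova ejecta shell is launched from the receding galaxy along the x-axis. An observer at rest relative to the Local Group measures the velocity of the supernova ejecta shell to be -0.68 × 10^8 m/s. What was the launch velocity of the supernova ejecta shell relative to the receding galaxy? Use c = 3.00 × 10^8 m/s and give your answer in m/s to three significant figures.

-2.16 × 10^8 m/s

v = 0.590c, u = -0.227c.
Invert the composition law: u' = (u − v)/(1 − uv/c²).
u' = (-0.227 − 0.590) / (1 − (-0.227)(0.590)) = -0.8167/1.1337 = -0.7203.
u' = -0.7203 × 3.00 × 10^8 m/s.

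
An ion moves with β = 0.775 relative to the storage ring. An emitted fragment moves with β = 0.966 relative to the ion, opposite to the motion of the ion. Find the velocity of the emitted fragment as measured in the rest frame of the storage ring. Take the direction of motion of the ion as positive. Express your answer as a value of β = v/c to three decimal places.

With v = 0.775 and u' = -0.966 (in units of c),
u = (u' + v)/(1 + u'v/c²):
u = (-0.966 + 0.775) / (1 + (-0.966)·0.775) = -0.1910/0.2514 = -0.7599
(Galilean addition would give -0.191c.)

β = -0.760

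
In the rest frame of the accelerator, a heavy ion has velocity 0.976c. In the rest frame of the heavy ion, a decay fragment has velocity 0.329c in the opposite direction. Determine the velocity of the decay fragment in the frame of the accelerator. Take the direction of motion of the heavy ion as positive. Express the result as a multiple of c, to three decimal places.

With v = 0.976 and u' = -0.329 (in units of c),
u = (u' + v)/(1 + u'v/c²):
u = (-0.329 + 0.976) / (1 + (-0.329)·0.976) = 0.6470/0.6789 = 0.9530
(Galilean addition would give +0.647c.)

+0.953c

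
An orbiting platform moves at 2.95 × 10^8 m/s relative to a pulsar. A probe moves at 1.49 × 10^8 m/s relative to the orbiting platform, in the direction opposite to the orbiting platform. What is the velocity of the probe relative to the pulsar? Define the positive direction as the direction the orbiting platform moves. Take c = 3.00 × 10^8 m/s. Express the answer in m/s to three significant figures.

+2.85 × 10^8 m/s

In units of c (dividing by 3.00 × 10^8 m/s): v = 0.983, u' = -0.497.
u = (u' + v)/(1 + u'v/c²):
u = (-0.497 + 0.983) / (1 + (-0.497)·0.983) = 0.4867/0.5116 = 0.9512
Converting back: u = 0.9512 × 3.00 × 10^8 m/s.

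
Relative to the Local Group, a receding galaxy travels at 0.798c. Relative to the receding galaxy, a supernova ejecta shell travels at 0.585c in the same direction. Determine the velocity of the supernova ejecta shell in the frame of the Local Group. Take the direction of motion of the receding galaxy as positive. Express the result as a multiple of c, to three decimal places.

With v = 0.798 and u' = 0.585 (in units of c),
u = (u' + v)/(1 + u'v/c²):
u = (0.585 + 0.798) / (1 + 0.585·0.798) = 1.3830/1.4668 = 0.9428
(Galilean addition would give +1.383c, exceeding c.)

0.943c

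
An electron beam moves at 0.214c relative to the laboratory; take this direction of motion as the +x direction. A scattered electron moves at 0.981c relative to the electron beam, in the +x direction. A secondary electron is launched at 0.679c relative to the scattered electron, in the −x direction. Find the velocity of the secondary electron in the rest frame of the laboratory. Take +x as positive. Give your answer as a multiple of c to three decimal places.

Apply u = (u' + v)/(1 + u'v/c²) successively, working outward toward the laboratory.
Start: velocity of the electron beam relative to the laboratory = 0.2140c.
Compose with the scattered electron (u' = 0.981 in the electron beam frame): u_1 = (0.981 + 0.214) / (1 + 0.981·0.214) = 1.1950/1.2099 = 0.9877.
Compose with the secondary electron (u' = -0.679 in the scattered electron frame): u_2 = (-0.679 + 0.988) / (1 + (-0.679)·0.988) = 0.3087/0.3294 = 0.9371.

+0.937c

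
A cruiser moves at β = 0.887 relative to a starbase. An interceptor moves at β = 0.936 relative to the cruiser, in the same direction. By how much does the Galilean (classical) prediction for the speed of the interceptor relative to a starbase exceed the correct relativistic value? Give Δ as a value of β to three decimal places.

Galilean: u_cl = 0.936 + 0.887 = 1.8230.
Relativistic: u_rel = (0.936 + 0.887) / (1 + 0.936·0.887) = 1.8230/1.8302 = 0.9960.
Δ = 1.8230 − 0.9960 = 0.8270.
(The classical prediction exceeds c; the relativistic result does not.)

Δ = 0.827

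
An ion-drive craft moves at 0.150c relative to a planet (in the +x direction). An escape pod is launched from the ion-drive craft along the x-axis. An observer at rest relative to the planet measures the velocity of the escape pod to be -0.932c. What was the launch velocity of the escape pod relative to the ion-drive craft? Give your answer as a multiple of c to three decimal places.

Invert the composition law: u' = (u − v)/(1 − uv/c²).
u' = (-0.932 − 0.150) / (1 − (-0.932)(0.150)) = -1.0820/1.1398 = -0.9493.

-0.949c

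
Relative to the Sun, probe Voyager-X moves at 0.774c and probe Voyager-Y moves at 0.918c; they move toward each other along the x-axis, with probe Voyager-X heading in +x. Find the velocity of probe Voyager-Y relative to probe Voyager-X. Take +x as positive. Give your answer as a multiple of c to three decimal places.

-0.989c

β_A = 0.774, β_B = -0.918.
Transform to A's frame with the inverse velocity-addition law: u' = (u − v)/(1 − uv/c²), taking u = β_B and v = β_A.
u' = (-0.918 − 0.774) / (1 − (0.774)(-0.918)) = -1.6920/1.7105 = -0.9892.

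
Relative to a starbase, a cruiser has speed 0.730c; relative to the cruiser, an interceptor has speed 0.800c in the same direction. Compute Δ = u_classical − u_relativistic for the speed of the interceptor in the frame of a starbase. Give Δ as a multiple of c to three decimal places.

Δ = 0.564c

Galilean: u_cl = 0.800 + 0.730 = 1.5300.
Relativistic: u_rel = (0.800 + 0.730) / (1 + 0.800·0.730) = 1.5300/1.5840 = 0.9659.
Δ = 1.5300 − 0.9659 = 0.5641.
(The classical prediction exceeds c; the relativistic result does not.)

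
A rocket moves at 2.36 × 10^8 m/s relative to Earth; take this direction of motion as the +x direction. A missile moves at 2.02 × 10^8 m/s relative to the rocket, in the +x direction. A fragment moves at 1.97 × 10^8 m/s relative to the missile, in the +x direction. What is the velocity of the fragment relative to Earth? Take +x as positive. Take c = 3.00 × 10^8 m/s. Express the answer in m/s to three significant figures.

2.97 × 10^8 m/s

Apply u = (u' + v)/(1 + u'v/c²) successively, working outward toward Earth.
(Dividing each given speed by c = 3.00 × 10^8 m/s to work in units of c.)
Start: velocity of the rocket relative to Earth = 0.7867c.
Compose with the missile (u' = 0.673 in the rocket frame): u_1 = (0.673 + 0.787) / (1 + 0.673·0.787) = 1.4600/1.5297 = 0.9544.
Compose with the fragment (u' = 0.657 in the missile frame): u_2 = (0.657 + 0.954) / (1 + 0.657·0.954) = 1.6111/1.6268 = 0.9904.
So u = 0.9904 × 3.00 × 10^8 m/s.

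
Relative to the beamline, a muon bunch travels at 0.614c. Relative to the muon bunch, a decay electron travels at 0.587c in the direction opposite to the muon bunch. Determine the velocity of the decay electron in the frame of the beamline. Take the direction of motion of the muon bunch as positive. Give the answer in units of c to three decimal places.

With v = 0.614 and u' = -0.587 (in units of c),
u = (u' + v)/(1 + u'v/c²):
u = (-0.587 + 0.614) / (1 + (-0.587)·0.614) = 0.0270/0.6396 = 0.0422
(Galilean addition would give +0.027c.)

+0.042c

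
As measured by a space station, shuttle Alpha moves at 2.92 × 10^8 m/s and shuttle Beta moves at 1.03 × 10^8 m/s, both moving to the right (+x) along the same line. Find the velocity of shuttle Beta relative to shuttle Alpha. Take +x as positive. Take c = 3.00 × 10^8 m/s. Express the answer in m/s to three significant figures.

β_A = 0.973, β_B = 0.343 (dividing each by c = 3.00 × 10^8 m/s).
Transform to A's frame with the inverse velocity-addition law: u' = (u − v)/(1 − uv/c²), taking u = β_B and v = β_A.
u' = (0.343 − 0.973) / (1 − (0.973)(0.343)) = -0.6300/0.6658 = -0.9462.
u' = -0.9462 × 3.00 × 10^8 m/s.

-2.84 × 10^8 m/s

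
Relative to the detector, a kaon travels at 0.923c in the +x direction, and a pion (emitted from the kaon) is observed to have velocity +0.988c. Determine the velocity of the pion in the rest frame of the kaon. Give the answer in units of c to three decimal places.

+0.738c

Invert the composition law: u' = (u − v)/(1 − uv/c²).
u' = (0.988 − 0.923) / (1 − (0.988)(0.923)) = 0.0650/0.0881 = 0.7380.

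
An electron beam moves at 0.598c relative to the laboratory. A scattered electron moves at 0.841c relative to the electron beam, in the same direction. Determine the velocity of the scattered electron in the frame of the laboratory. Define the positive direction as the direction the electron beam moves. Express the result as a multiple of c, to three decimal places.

With v = 0.598 and u' = 0.841 (in units of c),
u = (u' + v)/(1 + u'v/c²):
u = (0.841 + 0.598) / (1 + 0.841·0.598) = 1.4390/1.5029 = 0.9575

0.957c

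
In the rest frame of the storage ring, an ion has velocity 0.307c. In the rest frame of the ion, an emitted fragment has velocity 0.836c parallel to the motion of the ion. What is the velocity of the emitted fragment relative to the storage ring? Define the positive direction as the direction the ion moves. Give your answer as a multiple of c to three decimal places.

With v = 0.307 and u' = 0.836 (in units of c),
u = (u' + v)/(1 + u'v/c²):
u = (0.836 + 0.307) / (1 + 0.836·0.307) = 1.1430/1.2567 = 0.9096
(Galilean addition would give +1.143c, exceeding c.)

0.910c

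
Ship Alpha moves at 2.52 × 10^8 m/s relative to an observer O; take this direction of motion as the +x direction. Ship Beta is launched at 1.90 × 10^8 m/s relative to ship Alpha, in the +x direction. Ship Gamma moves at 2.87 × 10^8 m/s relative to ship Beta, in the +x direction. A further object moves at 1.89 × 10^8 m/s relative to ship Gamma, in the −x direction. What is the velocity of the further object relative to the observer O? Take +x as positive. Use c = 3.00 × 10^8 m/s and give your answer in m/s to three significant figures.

Apply u = (u' + v)/(1 + u'v/c²) successively, working outward toward the observer O.
(Dividing each given speed by c = 3.00 × 10^8 m/s to work in units of c.)
Start: velocity of ship Alpha relative to the observer O = 0.8400c.
Compose with ship Beta (u' = 0.633 in ship Alpha frame): u_1 = (0.633 + 0.840) / (1 + 0.633·0.840) = 1.4733/1.5320 = 0.9617.
Compose with ship Gamma (u' = 0.957 in ship Beta frame): u_2 = (0.957 + 0.962) / (1 + 0.957·0.962) = 1.9184/1.9200 = 0.9991.
Compose with the further object (u' = -0.630 in ship Gamma frame): u_3 = (-0.630 + 0.999) / (1 + (-0.630)·0.999) = 0.3691/0.3705 = 0.9962.
So u = 0.9962 × 3.00 × 10^8 m/s.

+2.99 × 10^8 m/s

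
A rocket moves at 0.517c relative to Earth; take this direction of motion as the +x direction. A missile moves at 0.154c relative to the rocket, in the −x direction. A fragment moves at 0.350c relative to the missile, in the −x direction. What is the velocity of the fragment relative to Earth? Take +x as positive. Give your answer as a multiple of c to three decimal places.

+0.052c

Apply u = (u' + v)/(1 + u'v/c²) successively, working outward toward Earth.
Start: velocity of the rocket relative to Earth = 0.5170c.
Compose with the missile (u' = -0.154 in the rocket frame): u_1 = (-0.154 + 0.517) / (1 + (-0.154)·0.517) = 0.3630/0.9204 = 0.3944.
Compose with the fragment (u' = -0.350 in the missile frame): u_2 = (-0.350 + 0.394) / (1 + (-0.350)·0.394) = 0.0444/0.8620 = 0.0515.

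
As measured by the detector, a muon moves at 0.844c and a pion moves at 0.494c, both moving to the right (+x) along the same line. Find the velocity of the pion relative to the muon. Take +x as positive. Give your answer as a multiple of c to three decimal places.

-0.600c

β_A = 0.844, β_B = 0.494.
Transform to A's frame with the inverse velocity-addition law: u' = (u − v)/(1 − uv/c²), taking u = β_B and v = β_A.
u' = (0.494 − 0.844) / (1 − (0.844)(0.494)) = -0.3500/0.5831 = -0.6003.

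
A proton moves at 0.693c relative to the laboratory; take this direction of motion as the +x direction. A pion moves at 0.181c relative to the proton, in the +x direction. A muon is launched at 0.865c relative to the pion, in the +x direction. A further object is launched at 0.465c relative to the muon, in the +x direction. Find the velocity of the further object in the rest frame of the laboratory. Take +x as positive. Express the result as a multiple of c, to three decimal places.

Apply u = (u' + v)/(1 + u'v/c²) successively, working outward toward the laboratory.
Start: velocity of the proton relative to the laboratory = 0.6930c.
Compose with the pion (u' = 0.181 in the proton frame): u_1 = (0.181 + 0.693) / (1 + 0.181·0.693) = 0.8740/1.1254 = 0.7766.
Compose with the muon (u' = 0.865 in the pion frame): u_2 = (0.865 + 0.777) / (1 + 0.865·0.777) = 1.6416/1.6718 = 0.9820.
Compose with the further object (u' = 0.465 in the muon frame): u_3 = (0.465 + 0.982) / (1 + 0.465·0.982) = 1.4470/1.4566 = 0.9934.

0.993c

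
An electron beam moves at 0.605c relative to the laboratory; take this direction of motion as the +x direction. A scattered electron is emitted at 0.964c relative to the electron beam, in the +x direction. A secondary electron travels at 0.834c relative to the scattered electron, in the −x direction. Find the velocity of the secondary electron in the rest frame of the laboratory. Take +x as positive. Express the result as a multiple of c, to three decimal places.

Apply u = (u' + v)/(1 + u'v/c²) successively, working outward toward the laboratory.
Start: velocity of the electron beam relative to the laboratory = 0.6050c.
Compose with the scattered electron (u' = 0.964 in the electron beam frame): u_1 = (0.964 + 0.605) / (1 + 0.964·0.605) = 1.5690/1.5832 = 0.9910.
Compose with the secondary electron (u' = -0.834 in the scattered electron frame): u_2 = (-0.834 + 0.991) / (1 + (-0.834)·0.991) = 0.1570/0.1735 = 0.9051.

+0.905c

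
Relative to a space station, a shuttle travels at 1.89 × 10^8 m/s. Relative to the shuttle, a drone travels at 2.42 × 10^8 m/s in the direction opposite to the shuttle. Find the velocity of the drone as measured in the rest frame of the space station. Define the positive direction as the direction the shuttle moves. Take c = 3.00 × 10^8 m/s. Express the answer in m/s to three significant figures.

-1.08 × 10^8 m/s

In units of c (dividing by 3.00 × 10^8 m/s): v = 0.630, u' = -0.807.
u = (u' + v)/(1 + u'v/c²):
u = (-0.807 + 0.630) / (1 + (-0.807)·0.630) = -0.1767/0.4918 = -0.3592
(Galilean addition would give -0.177c.)
Converting back: u = -0.3592 × 3.00 × 10^8 m/s.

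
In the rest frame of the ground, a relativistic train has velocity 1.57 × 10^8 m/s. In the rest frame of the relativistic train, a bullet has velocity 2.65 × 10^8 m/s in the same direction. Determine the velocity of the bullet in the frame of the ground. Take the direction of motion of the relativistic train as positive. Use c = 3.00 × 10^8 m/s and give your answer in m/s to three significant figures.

2.89 × 10^8 m/s

In units of c (dividing by 3.00 × 10^8 m/s): v = 0.523, u' = 0.883.
u = (u' + v)/(1 + u'v/c²):
u = (0.883 + 0.523) / (1 + 0.883·0.523) = 1.4067/1.4623 = 0.9620
(Galilean addition would give +1.407c, exceeding c.)
Converting back: u = 0.9620 × 3.00 × 10^8 m/s.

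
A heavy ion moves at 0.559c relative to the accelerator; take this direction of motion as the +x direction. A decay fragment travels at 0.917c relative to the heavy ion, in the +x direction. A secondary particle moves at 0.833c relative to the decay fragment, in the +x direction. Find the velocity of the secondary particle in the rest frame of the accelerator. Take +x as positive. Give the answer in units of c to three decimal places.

0.998c

Apply u = (u' + v)/(1 + u'v/c²) successively, working outward toward the accelerator.
Start: velocity of the heavy ion relative to the accelerator = 0.5590c.
Compose with the decay fragment (u' = 0.917 in the heavy ion frame): u_1 = (0.917 + 0.559) / (1 + 0.917·0.559) = 1.4760/1.5126 = 0.9758.
Compose with the secondary particle (u' = 0.833 in the decay fragment frame): u_2 = (0.833 + 0.976) / (1 + 0.833·0.976) = 1.8088/1.8128 = 0.9978.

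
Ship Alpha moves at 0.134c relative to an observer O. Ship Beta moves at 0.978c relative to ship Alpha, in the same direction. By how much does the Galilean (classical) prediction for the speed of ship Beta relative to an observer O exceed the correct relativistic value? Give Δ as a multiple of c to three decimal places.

Δ = 0.129c

Galilean: u_cl = 0.978 + 0.134 = 1.1120.
Relativistic: u_rel = (0.978 + 0.134) / (1 + 0.978·0.134) = 1.1120/1.1311 = 0.9832.
Δ = 1.1120 − 0.9832 = 0.1288.
(The classical prediction exceeds c; the relativistic result does not.)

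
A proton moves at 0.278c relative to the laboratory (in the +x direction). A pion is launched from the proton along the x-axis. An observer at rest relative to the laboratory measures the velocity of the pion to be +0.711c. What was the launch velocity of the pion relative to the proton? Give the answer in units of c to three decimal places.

Invert the composition law: u' = (u − v)/(1 − uv/c²).
u' = (0.711 − 0.278) / (1 − (0.711)(0.278)) = 0.4330/0.8023 = 0.5397.

+0.540c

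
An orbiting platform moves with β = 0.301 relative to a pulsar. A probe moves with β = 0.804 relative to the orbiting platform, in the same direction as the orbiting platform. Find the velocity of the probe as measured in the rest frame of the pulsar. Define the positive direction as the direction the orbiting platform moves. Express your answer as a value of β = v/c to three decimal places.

β = 0.890

With v = 0.301 and u' = 0.804 (in units of c),
u = (u' + v)/(1 + u'v/c²):
u = (0.804 + 0.301) / (1 + 0.804·0.301) = 1.1050/1.2420 = 0.8897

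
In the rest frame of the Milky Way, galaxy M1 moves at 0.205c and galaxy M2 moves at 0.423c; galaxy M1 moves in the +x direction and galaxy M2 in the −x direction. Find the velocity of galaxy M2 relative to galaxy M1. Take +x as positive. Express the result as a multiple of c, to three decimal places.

-0.578c

β_A = 0.205, β_B = -0.423.
Transform to A's frame with the inverse velocity-addition law: u' = (u − v)/(1 − uv/c²), taking u = β_B and v = β_A.
u' = (-0.423 − 0.205) / (1 − (0.205)(-0.423)) = -0.6280/1.0867 = -0.5779.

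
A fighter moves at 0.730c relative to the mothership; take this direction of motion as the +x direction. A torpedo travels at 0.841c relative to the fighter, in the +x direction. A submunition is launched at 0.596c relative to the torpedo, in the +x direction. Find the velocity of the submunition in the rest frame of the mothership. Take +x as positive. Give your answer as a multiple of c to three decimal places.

Apply u = (u' + v)/(1 + u'v/c²) successively, working outward toward the mothership.
Start: velocity of the fighter relative to the mothership = 0.7300c.
Compose with the torpedo (u' = 0.841 in the fighter frame): u_1 = (0.841 + 0.730) / (1 + 0.841·0.730) = 1.5710/1.6139 = 0.9734.
Compose with the submunition (u' = 0.596 in the torpedo frame): u_2 = (0.596 + 0.973) / (1 + 0.596·0.973) = 1.5694/1.5801 = 0.9932.

0.993c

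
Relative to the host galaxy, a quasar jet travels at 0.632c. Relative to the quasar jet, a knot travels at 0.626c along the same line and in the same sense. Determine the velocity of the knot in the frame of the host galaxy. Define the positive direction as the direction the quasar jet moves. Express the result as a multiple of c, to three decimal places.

With v = 0.632 and u' = 0.626 (in units of c),
u = (u' + v)/(1 + u'v/c²):
u = (0.626 + 0.632) / (1 + 0.626·0.632) = 1.2580/1.3956 = 0.9014
(Galilean addition would give +1.258c, exceeding c.)

0.901c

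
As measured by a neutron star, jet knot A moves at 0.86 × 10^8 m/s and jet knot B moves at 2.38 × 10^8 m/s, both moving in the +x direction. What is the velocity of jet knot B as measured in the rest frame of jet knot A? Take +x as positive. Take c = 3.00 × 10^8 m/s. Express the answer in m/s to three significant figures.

β_A = 0.287, β_B = 0.793 (dividing each by c = 3.00 × 10^8 m/s).
Transform to A's frame with the inverse velocity-addition law: u' = (u − v)/(1 − uv/c²), taking u = β_B and v = β_A.
u' = (0.793 − 0.287) / (1 − (0.287)(0.793)) = 0.5067/0.7726 = 0.6558.
u' = 0.6558 × 3.00 × 10^8 m/s.

+1.97 × 10^8 m/s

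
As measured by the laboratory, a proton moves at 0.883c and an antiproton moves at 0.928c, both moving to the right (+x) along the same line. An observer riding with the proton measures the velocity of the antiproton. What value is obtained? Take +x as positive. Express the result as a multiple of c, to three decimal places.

+0.249c

β_A = 0.883, β_B = 0.928.
Transform to A's frame with the inverse velocity-addition law: u' = (u − v)/(1 − uv/c²), taking u = β_B and v = β_A.
u' = (0.928 − 0.883) / (1 − (0.883)(0.928)) = 0.0450/0.1806 = 0.2492.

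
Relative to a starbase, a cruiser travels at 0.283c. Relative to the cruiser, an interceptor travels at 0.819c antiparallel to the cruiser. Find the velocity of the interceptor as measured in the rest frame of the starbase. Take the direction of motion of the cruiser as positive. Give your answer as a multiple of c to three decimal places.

With v = 0.283 and u' = -0.819 (in units of c),
u = (u' + v)/(1 + u'v/c²):
u = (-0.819 + 0.283) / (1 + (-0.819)·0.283) = -0.5360/0.7682 = -0.6977
(Galilean addition would give -0.536c.)

-0.698c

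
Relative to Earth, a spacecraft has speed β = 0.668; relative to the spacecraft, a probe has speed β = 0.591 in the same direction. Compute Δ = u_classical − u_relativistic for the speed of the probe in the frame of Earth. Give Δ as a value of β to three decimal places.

Galilean: u_cl = 0.591 + 0.668 = 1.2590.
Relativistic: u_rel = (0.591 + 0.668) / (1 + 0.591·0.668) = 1.2590/1.3948 = 0.9026.
Δ = 1.2590 − 0.9026 = 0.3564.
(The classical prediction exceeds c; the relativistic result does not.)

Δ = 0.356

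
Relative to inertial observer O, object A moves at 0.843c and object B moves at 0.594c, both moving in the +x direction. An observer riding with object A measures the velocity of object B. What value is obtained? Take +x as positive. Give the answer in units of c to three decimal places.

-0.499c

β_A = 0.843, β_B = 0.594.
Transform to A's frame with the inverse velocity-addition law: u' = (u − v)/(1 − uv/c²), taking u = β_B and v = β_A.
u' = (0.594 − 0.843) / (1 − (0.843)(0.594)) = -0.2490/0.4993 = -0.4987.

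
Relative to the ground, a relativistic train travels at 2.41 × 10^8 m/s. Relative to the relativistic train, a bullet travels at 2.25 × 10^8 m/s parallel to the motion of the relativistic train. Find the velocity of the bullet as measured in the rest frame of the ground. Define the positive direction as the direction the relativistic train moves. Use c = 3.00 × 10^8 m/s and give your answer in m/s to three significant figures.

2.91 × 10^8 m/s

In units of c (dividing by 3.00 × 10^8 m/s): v = 0.803, u' = 0.750.
u = (u' + v)/(1 + u'v/c²):
u = (0.750 + 0.803) / (1 + 0.750·0.803) = 1.5533/1.6025 = 0.9693
(Galilean addition would give +1.553c, exceeding c.)
Converting back: u = 0.9693 × 3.00 × 10^8 m/s.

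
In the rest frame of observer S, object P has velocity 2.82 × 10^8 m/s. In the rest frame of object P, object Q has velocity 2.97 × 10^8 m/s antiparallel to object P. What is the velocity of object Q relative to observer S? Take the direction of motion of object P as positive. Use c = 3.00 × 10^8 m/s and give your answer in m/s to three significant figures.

-2.16 × 10^8 m/s

In units of c (dividing by 3.00 × 10^8 m/s): v = 0.940, u' = -0.990.
u = (u' + v)/(1 + u'v/c²):
u = (-0.990 + 0.940) / (1 + (-0.990)·0.940) = -0.0500/0.0694 = -0.7205
Converting back: u = -0.7205 × 3.00 × 10^8 m/s.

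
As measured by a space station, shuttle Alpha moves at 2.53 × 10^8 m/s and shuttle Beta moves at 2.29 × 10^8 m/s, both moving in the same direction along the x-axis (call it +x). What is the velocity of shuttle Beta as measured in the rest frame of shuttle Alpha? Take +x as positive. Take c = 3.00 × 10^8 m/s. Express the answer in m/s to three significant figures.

β_A = 0.843, β_B = 0.763 (dividing each by c = 3.00 × 10^8 m/s).
Transform to A's frame with the inverse velocity-addition law: u' = (u − v)/(1 − uv/c²), taking u = β_B and v = β_A.
u' = (0.763 − 0.843) / (1 − (0.843)(0.763)) = -0.0800/0.3563 = -0.2246.
u' = -0.2246 × 3.00 × 10^8 m/s.

-6.74 × 10^7 m/s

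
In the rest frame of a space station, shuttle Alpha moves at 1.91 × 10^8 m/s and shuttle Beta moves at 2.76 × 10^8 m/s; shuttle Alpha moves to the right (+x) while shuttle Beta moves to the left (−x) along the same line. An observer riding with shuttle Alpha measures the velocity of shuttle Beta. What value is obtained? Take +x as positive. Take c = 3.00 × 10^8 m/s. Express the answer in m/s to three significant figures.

-2.95 × 10^8 m/s

β_A = 0.637, β_B = -0.920 (dividing each by c = 3.00 × 10^8 m/s).
Transform to A's frame with the inverse velocity-addition law: u' = (u − v)/(1 − uv/c²), taking u = β_B and v = β_A.
u' = (-0.920 − 0.637) / (1 − (0.637)(-0.920)) = -1.5567/1.5857 = -0.9817.
u' = -0.9817 × 3.00 × 10^8 m/s.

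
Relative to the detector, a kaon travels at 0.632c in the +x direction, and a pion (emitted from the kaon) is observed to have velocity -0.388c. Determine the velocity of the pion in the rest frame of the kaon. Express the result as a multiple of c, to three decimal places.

Invert the composition law: u' = (u − v)/(1 − uv/c²).
u' = (-0.388 − 0.632) / (1 − (-0.388)(0.632)) = -1.0200/1.2452 = -0.8191.

-0.819c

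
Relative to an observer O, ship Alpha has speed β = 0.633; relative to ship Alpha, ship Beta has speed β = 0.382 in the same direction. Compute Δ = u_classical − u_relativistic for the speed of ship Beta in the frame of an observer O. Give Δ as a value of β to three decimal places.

Galilean: u_cl = 0.382 + 0.633 = 1.0150.
Relativistic: u_rel = (0.382 + 0.633) / (1 + 0.382·0.633) = 1.0150/1.2418 = 0.8174.
Δ = 1.0150 − 0.8174 = 0.1976.
(The classical prediction exceeds c; the relativistic result does not.)

Δ = 0.198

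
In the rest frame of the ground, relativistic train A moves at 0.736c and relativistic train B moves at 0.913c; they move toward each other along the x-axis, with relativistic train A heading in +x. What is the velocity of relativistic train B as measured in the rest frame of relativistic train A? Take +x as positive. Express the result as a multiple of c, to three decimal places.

β_A = 0.736, β_B = -0.913.
Transform to A's frame with the inverse velocity-addition law: u' = (u − v)/(1 − uv/c²), taking u = β_B and v = β_A.
u' = (-0.913 − 0.736) / (1 − (0.736)(-0.913)) = -1.6490/1.6720 = -0.9863.

-0.986c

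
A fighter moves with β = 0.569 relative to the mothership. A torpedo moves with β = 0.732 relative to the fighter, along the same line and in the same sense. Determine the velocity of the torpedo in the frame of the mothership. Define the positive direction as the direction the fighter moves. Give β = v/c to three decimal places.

With v = 0.569 and u' = 0.732 (in units of c),
u = (u' + v)/(1 + u'v/c²):
u = (0.732 + 0.569) / (1 + 0.732·0.569) = 1.3010/1.4165 = 0.9185

β = 0.918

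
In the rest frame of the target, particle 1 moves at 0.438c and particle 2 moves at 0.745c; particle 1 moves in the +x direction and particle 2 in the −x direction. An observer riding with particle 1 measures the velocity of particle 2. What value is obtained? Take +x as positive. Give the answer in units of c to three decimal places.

-0.892c

β_A = 0.438, β_B = -0.745.
Transform to A's frame with the inverse velocity-addition law: u' = (u − v)/(1 − uv/c²), taking u = β_B and v = β_A.
u' = (-0.745 − 0.438) / (1 − (0.438)(-0.745)) = -1.1830/1.3263 = -0.8919.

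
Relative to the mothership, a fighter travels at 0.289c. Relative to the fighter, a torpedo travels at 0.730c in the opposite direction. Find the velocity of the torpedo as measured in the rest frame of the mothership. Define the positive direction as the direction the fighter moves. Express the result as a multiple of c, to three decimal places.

-0.559c

With v = 0.289 and u' = -0.730 (in units of c),
u = (u' + v)/(1 + u'v/c²):
u = (-0.730 + 0.289) / (1 + (-0.730)·0.289) = -0.4410/0.7890 = -0.5589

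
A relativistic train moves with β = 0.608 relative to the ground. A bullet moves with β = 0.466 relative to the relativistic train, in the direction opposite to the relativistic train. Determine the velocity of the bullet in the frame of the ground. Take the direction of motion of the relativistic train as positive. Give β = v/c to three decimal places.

With v = 0.608 and u' = -0.466 (in units of c),
u = (u' + v)/(1 + u'v/c²):
u = (-0.466 + 0.608) / (1 + (-0.466)·0.608) = 0.1420/0.7167 = 0.1981

β = +0.198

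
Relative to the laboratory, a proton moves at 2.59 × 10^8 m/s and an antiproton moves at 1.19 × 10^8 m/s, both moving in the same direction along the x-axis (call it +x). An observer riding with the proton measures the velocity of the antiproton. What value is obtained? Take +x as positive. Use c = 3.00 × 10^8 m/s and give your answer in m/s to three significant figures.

β_A = 0.863, β_B = 0.397 (dividing each by c = 3.00 × 10^8 m/s).
Transform to A's frame with the inverse velocity-addition law: u' = (u − v)/(1 − uv/c²), taking u = β_B and v = β_A.
u' = (0.397 − 0.863) / (1 − (0.863)(0.397)) = -0.4667/0.6575 = -0.7097.
u' = -0.7097 × 3.00 × 10^8 m/s.

-2.13 × 10^8 m/s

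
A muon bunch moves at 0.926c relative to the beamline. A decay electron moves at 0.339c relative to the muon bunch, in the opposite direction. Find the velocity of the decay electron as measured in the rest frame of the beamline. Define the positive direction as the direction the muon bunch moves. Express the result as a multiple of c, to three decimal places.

+0.856c

With v = 0.926 and u' = -0.339 (in units of c),
u = (u' + v)/(1 + u'v/c²):
u = (-0.339 + 0.926) / (1 + (-0.339)·0.926) = 0.5870/0.6861 = 0.8556
(Galilean addition would give +0.587c.)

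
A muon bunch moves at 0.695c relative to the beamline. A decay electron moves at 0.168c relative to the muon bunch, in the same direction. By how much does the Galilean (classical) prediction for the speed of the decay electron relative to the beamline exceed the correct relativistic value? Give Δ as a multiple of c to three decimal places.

Δ = 0.090c

Galilean: u_cl = 0.168 + 0.695 = 0.8630.
Relativistic: u_rel = (0.168 + 0.695) / (1 + 0.168·0.695) = 0.8630/1.1168 = 0.7728.
Δ = 0.8630 − 0.7728 = 0.0902.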